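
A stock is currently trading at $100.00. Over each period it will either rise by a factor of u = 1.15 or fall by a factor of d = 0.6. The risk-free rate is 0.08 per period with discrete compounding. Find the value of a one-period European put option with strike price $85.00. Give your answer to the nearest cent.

$2.95

Risk-neutral probability p = (1 + 0.08 − 0.6)/(1.15 − 0.6) = 0.4800/0.5500 = 0.8727
Terminal stock prices: S_u = 115, S_d = 60
Terminal payoffs (K − S): max(-30, 0) = 0, max(25, 0) = 25
Node 0 (S = 100): V_0 = 1/1.08·[0.8727·0.0000 + 0.1273·25.0000] = 2.9461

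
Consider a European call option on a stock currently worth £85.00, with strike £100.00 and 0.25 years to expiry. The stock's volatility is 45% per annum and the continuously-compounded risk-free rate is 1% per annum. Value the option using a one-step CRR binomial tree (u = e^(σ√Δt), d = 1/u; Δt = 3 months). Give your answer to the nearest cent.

£2.89

CRR parameters: u = e^(σ√Δt) = e^(0.45·√0.25) = 1.2523, d = 1/u = 0.7985
Per-period rate: rΔt = 0.01·0.25 = 0.0025, so R = e^0.0025 = 1.0025
Risk-neutral probability p = (e^0.0025 − 0.7985)/(1.2523 − 0.7985) = 0.2040/0.4538 = 0.4495
Terminal stock prices: S_u = 106.4, S_d = 67.87
Terminal payoffs (S − K): max(6.447, 0) = 6.447, max(-32.13, 0) = 0
Node 0 (S = 85): V_0 = e^(−0.0025)·[0.4495·6.4474 + 0.5505·0.0000] = 2.8909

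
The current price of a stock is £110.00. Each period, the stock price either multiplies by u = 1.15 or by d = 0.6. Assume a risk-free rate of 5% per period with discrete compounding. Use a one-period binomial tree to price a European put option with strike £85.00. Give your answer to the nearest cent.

£3.29

Risk-neutral probability p = (1 + 0.05 − 0.6)/(1.15 − 0.6) = 0.4500/0.5500 = 0.8182
Terminal stock prices: S_u = 126.5, S_d = 66
Terminal payoffs (K − S): max(-41.5, 0) = 0, max(19, 0) = 19
Node 0 (S = 110): V_0 = 1/1.05·[0.8182·0.0000 + 0.1818·19.0000] = 3.2900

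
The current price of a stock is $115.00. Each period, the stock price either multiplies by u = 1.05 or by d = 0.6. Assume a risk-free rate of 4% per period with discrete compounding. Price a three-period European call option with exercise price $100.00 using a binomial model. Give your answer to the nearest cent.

$27.53

Risk-neutral probability p = (1 + 0.04 − 0.6)/(1.05 − 0.6) = 0.4400/0.4500 = 0.9778
Terminal stock prices: S_uuu = 133.1, S_uud = 76.07, S_udd = 43.47, S_ddd = 24.84
Terminal payoffs (S − K): max(33.13, 0) = 33.13, max(-23.93, 0) = 0, max(-56.53, 0) = 0, max(-75.16, 0) = 0
Node uu (S = 126.8): V_uu = 1/1.04·[0.9778·33.1269 + 0.0222·0.0000] = 31.1449
Node ud (S = 72.45): V_ud = 1/1.04·[0.9778·0.0000 + 0.0222·0.0000] = 0.0000
Node dd (S = 41.4): V_dd = 1/1.04·[0.9778·0.0000 + 0.0222·0.0000] = 0.0000
Node u (S = 120.8): V_u = 1/1.04·[0.9778·31.1449 + 0.0222·0.0000] = 29.2816
Node d (S = 69): V_d = 1/1.04·[0.9778·0.0000 + 0.0222·0.0000] = 0.0000
Node 0 (S = 115): V_0 = 1/1.04·[0.9778·29.2816 + 0.0222·0.0000] = 27.5297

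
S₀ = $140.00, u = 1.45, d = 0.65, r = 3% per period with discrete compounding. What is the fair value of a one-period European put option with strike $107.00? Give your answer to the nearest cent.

Risk-neutral probability p = (1 + 0.03 − 0.65)/(1.45 − 0.65) = 0.3800/0.8000 = 0.4750
Terminal stock prices: S_u = 203, S_d = 91
Terminal payoffs (K − S): max(-96, 0) = 0, max(16, 0) = 16
Node 0 (S = 140): V_0 = 1/1.03·[0.4750·0.0000 + 0.5250·16.0000] = 8.1553

$8.16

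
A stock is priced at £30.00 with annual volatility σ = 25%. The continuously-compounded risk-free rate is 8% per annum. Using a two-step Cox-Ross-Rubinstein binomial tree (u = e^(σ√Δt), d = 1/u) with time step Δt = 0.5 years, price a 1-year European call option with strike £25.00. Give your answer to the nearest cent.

CRR parameters: u = e^(σ√Δt) = e^(0.25·√0.5) = 1.1934, d = 1/u = 0.8380
Per-period rate: rΔt = 0.08·0.5 = 0.04, so R = e^0.04 = 1.0408
Risk-neutral probability p = (e^0.04 − 0.8380)/(1.1934 − 0.8380) = 0.2028/0.3554 = 0.5708
Terminal stock prices: S_uu = 42.72, S_ud = 30, S_dd = 21.07
Terminal payoffs (S − K): max(17.72, 0) = 17.72, max(5, 0) = 5, max(-3.934, 0) = 0
Node u (S = 35.8): V_u = e^(−0.04)·[0.5708·17.7236 + 0.4292·5.0000] = 11.7812
Node d (S = 25.14): V_d = e^(−0.04)·[0.5708·5.0000 + 0.4292·0.0000] = 2.7419
Node 0 (S = 30): V_0 = e^(−0.04)·[0.5708·11.7812 + 0.4292·2.7419] = 7.5913

£7.59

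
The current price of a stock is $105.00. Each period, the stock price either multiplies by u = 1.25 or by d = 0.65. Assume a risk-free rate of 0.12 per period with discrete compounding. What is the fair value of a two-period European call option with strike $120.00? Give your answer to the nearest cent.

$21.55

Risk-neutral probability p = (1 + 0.12 − 0.65)/(1.25 − 0.65) = 0.4700/0.6000 = 0.7833
Terminal stock prices: S_uu = 164.1, S_ud = 85.31, S_dd = 44.36
Terminal payoffs (S − K): max(44.06, 0) = 44.06, max(-34.69, 0) = 0, max(-75.64, 0) = 0
Node u (S = 131.2): V_u = 1/1.12·[0.7833·44.0625 + 0.2167·0.0000] = 30.8175
Node d (S = 68.25): V_d = 1/1.12·[0.7833·0.0000 + 0.2167·0.0000] = 0.0000
Node 0 (S = 105): V_0 = 1/1.12·[0.7833·30.8175 + 0.2167·0.0000] = 21.5539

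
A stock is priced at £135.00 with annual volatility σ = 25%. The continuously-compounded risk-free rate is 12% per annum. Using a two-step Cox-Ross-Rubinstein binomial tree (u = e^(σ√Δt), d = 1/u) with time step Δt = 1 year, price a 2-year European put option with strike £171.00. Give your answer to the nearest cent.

£18.84

CRR parameters: u = e^(σ√Δt) = e^(0.25·√1) = 1.2840, d = 1/u = 0.7788
Per-period rate: rΔt = 0.12·1 = 0.12, so R = e^0.12 = 1.1275
Risk-neutral probability p = (e^0.12 − 0.7788)/(1.2840 − 0.7788) = 0.3487/0.5052 = 0.6902
Terminal stock prices: S_uu = 222.6, S_ud = 135, S_dd = 81.88
Terminal payoffs (K − S): max(-51.58, 0) = 0, max(36, 0) = 36, max(89.12, 0) = 89.12
Node u (S = 173.3): V_u = e^(−0.12)·[0.6902·0.0000 + 0.3098·36.0000] = 9.8923
Node d (S = 105.1): V_d = e^(−0.12)·[0.6902·36.0000 + 0.3098·89.1184] = 46.5253
Node 0 (S = 135): V_0 = e^(−0.12)·[0.6902·9.8923 + 0.3098·46.5253] = 18.8399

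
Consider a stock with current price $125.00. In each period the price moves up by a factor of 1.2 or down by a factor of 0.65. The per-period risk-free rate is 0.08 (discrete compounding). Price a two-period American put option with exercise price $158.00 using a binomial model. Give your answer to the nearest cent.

Risk-neutral probability p = (1 + 0.08 − 0.65)/(1.2 − 0.65) = 0.4300/0.5500 = 0.7818
Terminal stock prices: S_uu = 180, S_ud = 97.5, S_dd = 52.81
Terminal payoffs (K − S): max(-22, 0) = 0, max(60.5, 0) = 60.5, max(105.2, 0) = 105.2
Node u (S = 150): continuation = 1/1.08·[0.7818·0.0000 + 0.2182·60.5000] = 12.2222; exercise value = 8.0000 ≤ continuation, so V_u = 12.2222
Node d (S = 81.25): continuation = 1/1.08·[0.7818·60.5000 + 0.2182·105.1875] = 65.0463; exercise value = 76.7500 > continuation, so V_d = 76.7500 (exercise)
Node 0 (S = 125): continuation = 1/1.08·[0.7818·12.2222 + 0.2182·76.7500] = 24.3528; exercise value = 33.0000 > continuation, so V_0 = 33.0000 (exercise)

$33.00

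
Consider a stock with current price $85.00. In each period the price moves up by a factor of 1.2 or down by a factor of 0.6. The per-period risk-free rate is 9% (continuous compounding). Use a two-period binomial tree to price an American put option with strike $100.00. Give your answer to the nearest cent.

Risk-neutral probability p = (e^0.09 − 0.6)/(1.2 − 0.6) = 0.4942/0.6000 = 0.8236
Terminal stock prices: S_uu = 122.4, S_ud = 61.2, S_dd = 30.6
Terminal payoffs (K − S): max(-22.4, 0) = 0, max(38.8, 0) = 38.8, max(69.4, 0) = 69.4
Node u (S = 102): continuation = e^(−0.09)·[0.8236·0.0000 + 0.1764·38.8000] = 6.2544; exercise value = 0.0000 ≤ continuation, so V_u = 6.2544
Node d (S = 51): continuation = e^(−0.09)·[0.8236·38.8000 + 0.1764·69.4000] = 40.3931; exercise value = 49.0000 > continuation, so V_d = 49.0000 (exercise)
Node 0 (S = 85): continuation = e^(−0.09)·[0.8236·6.2544 + 0.1764·49.0000] = 12.6065; exercise value = 15.0000 > continuation, so V_0 = 15.0000 (exercise)

$15.00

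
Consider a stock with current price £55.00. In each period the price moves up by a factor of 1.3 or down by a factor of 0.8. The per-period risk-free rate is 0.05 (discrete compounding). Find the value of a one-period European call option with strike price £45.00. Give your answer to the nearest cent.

Risk-neutral probability p = (1 + 0.05 − 0.8)/(1.3 − 0.8) = 0.2500/0.5000 = 0.5000
Terminal stock prices: S_u = 71.5, S_d = 44
Terminal payoffs (S − K): max(26.5, 0) = 26.5, max(-1, 0) = 0
Node 0 (S = 55): V_0 = 1/1.05·[0.5000·26.5000 + 0.5000·0.0000] = 12.6190

£12.62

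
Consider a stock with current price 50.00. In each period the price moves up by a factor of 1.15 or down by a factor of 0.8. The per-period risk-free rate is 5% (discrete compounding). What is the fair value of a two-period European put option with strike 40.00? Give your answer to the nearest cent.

Risk-neutral probability p = (1 + 0.05 − 0.8)/(1.15 − 0.8) = 0.2500/0.3500 = 0.7143
Terminal stock prices: S_uu = 66.12, S_ud = 46, S_dd = 32
Terminal payoffs (K − S): max(-26.12, 0) = 0, max(-6, 0) = 0, max(8, 0) = 8
Node u (S = 57.5): V_u = 1/1.05·[0.7143·0.0000 + 0.2857·0.0000] = 0.0000
Node d (S = 40): V_d = 1/1.05·[0.7143·0.0000 + 0.2857·8.0000] = 2.1769
Node 0 (S = 50): V_0 = 1/1.05·[0.7143·0.0000 + 0.2857·2.1769] = 0.5923

0.59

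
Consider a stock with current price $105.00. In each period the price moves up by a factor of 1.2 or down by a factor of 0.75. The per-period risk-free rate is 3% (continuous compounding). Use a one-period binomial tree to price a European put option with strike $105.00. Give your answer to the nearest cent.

Risk-neutral probability p = (e^0.03 − 0.75)/(1.2 − 0.75) = 0.2805/0.4500 = 0.6232
Terminal stock prices: S_u = 126, S_d = 78.75
Terminal payoffs (K − S): max(-21, 0) = 0, max(26.25, 0) = 26.25
Node 0 (S = 105): V_0 = e^(−0.03)·[0.6232·0.0000 + 0.3768·26.2500] = 9.5979

$9.60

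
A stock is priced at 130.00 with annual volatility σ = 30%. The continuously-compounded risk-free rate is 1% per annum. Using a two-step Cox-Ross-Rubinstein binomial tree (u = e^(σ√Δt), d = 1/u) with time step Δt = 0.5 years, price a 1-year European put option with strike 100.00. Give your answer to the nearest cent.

CRR parameters: u = e^(σ√Δt) = e^(0.3·√0.5) = 1.2363, d = 1/u = 0.8089
Per-period rate: rΔt = 0.01·0.5 = 0.005, so R = e^0.005 = 1.0050
Risk-neutral probability p = (e^0.005 − 0.8089)/(1.2363 − 0.8089) = 0.1962/0.4275 = 0.4589
Terminal stock prices: S_uu = 198.7, S_ud = 130, S_dd = 85.05
Terminal payoffs (K − S): max(-98.7, 0) = 0, max(-30, 0) = 0, max(14.95, 0) = 14.95
Node u (S = 160.7): V_u = e^(−0.005)·[0.4589·0.0000 + 0.5411·0.0000] = 0.0000
Node d (S = 105.2): V_d = e^(−0.005)·[0.4589·0.0000 + 0.5411·14.9474] = 8.0478
Node 0 (S = 130): V_0 = e^(−0.005)·[0.4589·0.0000 + 0.5411·8.0478] = 4.3330

4.33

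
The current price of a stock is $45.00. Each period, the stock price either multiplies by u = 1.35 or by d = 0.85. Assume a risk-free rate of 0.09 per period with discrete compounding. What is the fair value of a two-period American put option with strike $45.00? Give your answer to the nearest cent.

Risk-neutral probability p = (1 + 0.09 − 0.85)/(1.35 − 0.85) = 0.2400/0.5000 = 0.4800
Terminal stock prices: S_uu = 82.01, S_ud = 51.64, S_dd = 32.51
Terminal payoffs (K − S): max(-37.01, 0) = 0, max(-6.638, 0) = 0, max(12.49, 0) = 12.49
Node u (S = 60.75): continuation = 1/1.09·[0.4800·0.0000 + 0.5200·0.0000] = 0.0000; exercise value = 0.0000 ≤ continuation, so V_u = 0.0000
Node d (S = 38.25): continuation = 1/1.09·[0.4800·0.0000 + 0.5200·12.4875] = 5.9573; exercise value = 6.7500 > continuation, so V_d = 6.7500 (exercise)
Node 0 (S = 45): continuation = 1/1.09·[0.4800·0.0000 + 0.5200·6.7500] = 3.2202; exercise value = 0.0000 ≤ continuation, so V_0 = 3.2202

$3.22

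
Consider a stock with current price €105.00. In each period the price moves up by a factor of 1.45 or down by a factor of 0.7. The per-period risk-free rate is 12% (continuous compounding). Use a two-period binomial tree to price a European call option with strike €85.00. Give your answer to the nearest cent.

Risk-neutral probability p = (e^0.12 − 0.7)/(1.45 − 0.7) = 0.4275/0.7500 = 0.5700
Terminal stock prices: S_uu = 220.8, S_ud = 106.6, S_dd = 51.45
Terminal payoffs (S − K): max(135.8, 0) = 135.8, max(21.57, 0) = 21.57, max(-33.55, 0) = 0
Node u (S = 152.2): V_u = e^(−0.12)·[0.5700·135.7625 + 0.4300·21.5750] = 76.8618
Node d (S = 73.5): V_d = e^(−0.12)·[0.5700·21.5750 + 0.4300·0.0000] = 10.9070
Node 0 (S = 105): V_0 = e^(−0.12)·[0.5700·76.8618 + 0.4300·10.9070] = 43.0165

€43.02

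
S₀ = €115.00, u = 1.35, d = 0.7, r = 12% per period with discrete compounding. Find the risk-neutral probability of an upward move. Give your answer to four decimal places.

p = 0.6462

Risk-neutral probability p = (1 + 0.12 − 0.7)/(1.35 − 0.7) = 0.4200/0.6500 = 0.6462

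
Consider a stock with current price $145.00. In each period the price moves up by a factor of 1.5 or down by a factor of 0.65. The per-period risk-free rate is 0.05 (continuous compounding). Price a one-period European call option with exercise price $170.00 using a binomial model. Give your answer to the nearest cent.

Risk-neutral probability p = (e^0.05 − 0.65)/(1.5 − 0.65) = 0.4013/0.8500 = 0.4721
Terminal stock prices: S_u = 217.5, S_d = 94.25
Terminal payoffs (S − K): max(47.5, 0) = 47.5, max(-75.75, 0) = 0
Node 0 (S = 145): V_0 = e^(−0.05)·[0.4721·47.5000 + 0.5279·0.0000] = 21.3303

$21.33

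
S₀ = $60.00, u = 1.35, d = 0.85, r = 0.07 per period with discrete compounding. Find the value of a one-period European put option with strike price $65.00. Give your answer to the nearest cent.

$7.33

Risk-neutral probability p = (1 + 0.07 − 0.85)/(1.35 − 0.85) = 0.2200/0.5000 = 0.4400
Terminal stock prices: S_u = 81, S_d = 51
Terminal payoffs (K − S): max(-16, 0) = 0, max(14, 0) = 14
Node 0 (S = 60): V_0 = 1/1.07·[0.4400·0.0000 + 0.5600·14.0000] = 7.3271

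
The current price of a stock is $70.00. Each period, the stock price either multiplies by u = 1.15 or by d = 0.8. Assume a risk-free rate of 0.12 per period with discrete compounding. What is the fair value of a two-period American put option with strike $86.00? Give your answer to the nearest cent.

$16.00

Risk-neutral probability p = (1 + 0.12 − 0.8)/(1.15 − 0.8) = 0.3200/0.3500 = 0.9143
Terminal stock prices: S_uu = 92.57, S_ud = 64.4, S_dd = 44.8
Terminal payoffs (K − S): max(-6.575, 0) = 0, max(21.6, 0) = 21.6, max(41.2, 0) = 41.2
Node u (S = 80.5): continuation = 1/1.12·[0.9143·0.0000 + 0.0857·21.6000] = 1.6531; exercise value = 5.5000 > continuation, so V_u = 5.5000 (exercise)
Node d (S = 56): continuation = 1/1.12·[0.9143·21.6000 + 0.0857·41.2000] = 20.7857; exercise value = 30.0000 > continuation, so V_d = 30.0000 (exercise)
Node 0 (S = 70): continuation = 1/1.12·[0.9143·5.5000 + 0.0857·30.0000] = 6.7857; exercise value = 16.0000 > continuation, so V_0 = 16.0000 (exercise)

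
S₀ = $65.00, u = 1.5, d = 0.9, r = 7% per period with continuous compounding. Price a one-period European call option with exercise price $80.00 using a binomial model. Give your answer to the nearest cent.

Risk-neutral probability p = (e^0.07 − 0.9)/(1.5 − 0.9) = 0.1725/0.6000 = 0.2875
Terminal stock prices: S_u = 97.5, S_d = 58.5
Terminal payoffs (S − K): max(17.5, 0) = 17.5, max(-21.5, 0) = 0
Node 0 (S = 65): V_0 = e^(−0.07)·[0.2875·17.5000 + 0.7125·0.0000] = 4.6913

$4.69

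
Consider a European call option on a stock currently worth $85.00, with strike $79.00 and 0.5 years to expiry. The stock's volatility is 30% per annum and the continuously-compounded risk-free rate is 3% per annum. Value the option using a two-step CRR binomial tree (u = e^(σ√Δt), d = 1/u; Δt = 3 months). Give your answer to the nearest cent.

$11.32

CRR parameters: u = e^(σ√Δt) = e^(0.3·√0.25) = 1.1618, d = 1/u = 0.8607
Per-period rate: rΔt = 0.03·0.25 = 0.0075, so R = e^0.0075 = 1.0075
Risk-neutral probability p = (e^0.0075 − 0.8607)/(1.1618 − 0.8607) = 0.1468/0.3011 = 0.4876
Terminal stock prices: S_uu = 114.7, S_ud = 85, S_dd = 62.97
Terminal payoffs (S − K): max(35.74, 0) = 35.74, max(6, 0) = 6, max(-16.03, 0) = 0
Node u (S = 98.76): V_u = e^(−0.0075)·[0.4876·35.7380 + 0.5124·6.0000] = 20.3462
Node d (S = 73.16): V_d = e^(−0.0075)·[0.4876·6.0000 + 0.5124·0.0000] = 2.9036
Node 0 (S = 85): V_0 = e^(−0.0075)·[0.4876·20.3462 + 0.5124·2.9036] = 11.3228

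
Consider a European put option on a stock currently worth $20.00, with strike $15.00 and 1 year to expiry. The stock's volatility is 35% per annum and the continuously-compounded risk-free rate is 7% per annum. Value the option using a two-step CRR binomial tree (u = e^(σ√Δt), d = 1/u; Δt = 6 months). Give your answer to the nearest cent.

$0.63

CRR parameters: u = e^(σ√Δt) = e^(0.35·√0.5) = 1.2808, d = 1/u = 0.7808
Per-period rate: rΔt = 0.07·0.5 = 0.035, so R = e^0.035 = 1.0356
Risk-neutral probability p = (e^0.035 − 0.7808)/(1.2808 − 0.7808) = 0.2549/0.5000 = 0.5097
Terminal stock prices: S_uu = 32.81, S_ud = 20, S_dd = 12.19
Terminal payoffs (K − S): max(-17.81, 0) = 0, max(-5, 0) = 0, max(2.808, 0) = 2.808
Node u (S = 25.62): V_u = e^(−0.035)·[0.5097·0.0000 + 0.4903·0.0000] = 0.0000
Node d (S = 15.62): V_d = e^(−0.035)·[0.5097·0.0000 + 0.4903·2.8083] = 1.3296
Node 0 (S = 20): V_0 = e^(−0.035)·[0.5097·0.0000 + 0.4903·1.3296] = 0.6295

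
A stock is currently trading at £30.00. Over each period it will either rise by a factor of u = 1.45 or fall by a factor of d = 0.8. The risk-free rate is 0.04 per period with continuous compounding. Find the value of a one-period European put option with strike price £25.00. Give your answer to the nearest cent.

£0.60

Risk-neutral probability p = (e^0.04 − 0.8)/(1.45 − 0.8) = 0.2408/0.6500 = 0.3705
Terminal stock prices: S_u = 43.5, S_d = 24
Terminal payoffs (K − S): max(-18.5, 0) = 0, max(1, 0) = 1
Node 0 (S = 30): V_0 = e^(−0.04)·[0.3705·0.0000 + 0.6295·1.0000] = 0.6048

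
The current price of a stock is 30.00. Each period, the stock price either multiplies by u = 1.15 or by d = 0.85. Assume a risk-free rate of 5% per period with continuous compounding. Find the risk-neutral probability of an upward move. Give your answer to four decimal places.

Risk-neutral probability p = (e^0.05 − 0.85)/(1.15 − 0.85) = 0.2013/0.3000 = 0.6709

p = 0.6709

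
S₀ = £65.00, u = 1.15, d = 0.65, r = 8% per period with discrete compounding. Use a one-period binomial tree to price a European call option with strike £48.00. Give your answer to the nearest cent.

Risk-neutral probability p = (1 + 0.08 − 0.65)/(1.15 − 0.65) = 0.4300/0.5000 = 0.8600
Terminal stock prices: S_u = 74.75, S_d = 42.25
Terminal payoffs (S − K): max(26.75, 0) = 26.75, max(-5.75, 0) = 0
Node 0 (S = 65): V_0 = 1/1.08·[0.8600·26.7500 + 0.1400·0.0000] = 21.3009

£21.30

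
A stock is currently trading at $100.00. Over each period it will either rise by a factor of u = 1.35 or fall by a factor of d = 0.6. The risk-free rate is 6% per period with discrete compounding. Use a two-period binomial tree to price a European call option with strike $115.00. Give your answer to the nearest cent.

Risk-neutral probability p = (1 + 0.06 − 0.6)/(1.35 − 0.6) = 0.4600/0.7500 = 0.6133
Terminal stock prices: S_uu = 182.3, S_ud = 81, S_dd = 36
Terminal payoffs (S − K): max(67.25, 0) = 67.25, max(-34, 0) = 0, max(-79, 0) = 0
Node u (S = 135): V_u = 1/1.06·[0.6133·67.2500 + 0.3867·0.0000] = 38.9119
Node d (S = 60): V_d = 1/1.06·[0.6133·0.0000 + 0.3867·0.0000] = 0.0000
Node 0 (S = 100): V_0 = 1/1.06·[0.6133·38.9119 + 0.3867·0.0000] = 22.5151

$22.52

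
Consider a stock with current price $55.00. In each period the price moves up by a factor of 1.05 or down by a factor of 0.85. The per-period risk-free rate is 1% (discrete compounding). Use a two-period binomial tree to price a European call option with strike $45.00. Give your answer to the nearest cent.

Risk-neutral probability p = (1 + 0.01 − 0.85)/(1.05 − 0.85) = 0.1600/0.2000 = 0.8000
Terminal stock prices: S_uu = 60.64, S_ud = 49.09, S_dd = 39.74
Terminal payoffs (S − K): max(15.64, 0) = 15.64, max(4.087, 0) = 4.087, max(-5.263, 0) = 0
Node u (S = 57.75): V_u = 1/1.01·[0.8000·15.6375 + 0.2000·4.0875] = 13.1955
Node d (S = 46.75): V_d = 1/1.01·[0.8000·4.0875 + 0.2000·0.0000] = 3.2376
Node 0 (S = 55): V_0 = 1/1.01·[0.8000·13.1955 + 0.2000·3.2376] = 11.0930

$11.09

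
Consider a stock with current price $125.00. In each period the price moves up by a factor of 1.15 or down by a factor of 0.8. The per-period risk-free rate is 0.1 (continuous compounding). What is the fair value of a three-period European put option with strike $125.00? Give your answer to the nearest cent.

$1.14

Risk-neutral probability p = (e^0.1 − 0.8)/(1.15 − 0.8) = 0.3052/0.3500 = 0.8719
Terminal stock prices: S_uuu = 190.1, S_uud = 132.2, S_udd = 92, S_ddd = 64
Terminal payoffs (K − S): max(-65.11, 0) = 0, max(-7.25, 0) = 0, max(33, 0) = 33, max(61, 0) = 61
Node uu (S = 165.3): V_uu = e^(−0.1)·[0.8719·0.0000 + 0.1281·0.0000] = 0.0000
Node ud (S = 115): V_ud = e^(−0.1)·[0.8719·0.0000 + 0.1281·33.0000] = 3.8245
Node dd (S = 80): V_dd = e^(−0.1)·[0.8719·33.0000 + 0.1281·61.0000] = 33.1047
Node u (S = 143.8): V_u = e^(−0.1)·[0.8719·0.0000 + 0.1281·3.8245] = 0.4432
Node d (S = 100): V_d = e^(−0.1)·[0.8719·3.8245 + 0.1281·33.1047] = 6.8540
Node 0 (S = 125): V_0 = e^(−0.1)·[0.8719·0.4432 + 0.1281·6.8540] = 1.1440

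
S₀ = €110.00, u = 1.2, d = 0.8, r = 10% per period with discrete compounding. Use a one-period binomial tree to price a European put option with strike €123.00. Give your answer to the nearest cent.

Risk-neutral probability p = (1 + 0.1 − 0.8)/(1.2 − 0.8) = 0.3000/0.4000 = 0.7500
Terminal stock prices: S_u = 132, S_d = 88
Terminal payoffs (K − S): max(-9, 0) = 0, max(35, 0) = 35
Node 0 (S = 110): V_0 = 1/1.1·[0.7500·0.0000 + 0.2500·35.0000] = 7.9545

€7.95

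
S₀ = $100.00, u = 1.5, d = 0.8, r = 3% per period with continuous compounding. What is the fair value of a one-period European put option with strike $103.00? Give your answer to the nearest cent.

$14.97

Risk-neutral probability p = (e^0.03 − 0.8)/(1.5 − 0.8) = 0.2305/0.7000 = 0.3292
Terminal stock prices: S_u = 150, S_d = 80
Terminal payoffs (K − S): max(-47, 0) = 0, max(23, 0) = 23
Node 0 (S = 100): V_0 = e^(−0.03)·[0.3292·0.0000 + 0.6708·23.0000] = 14.9720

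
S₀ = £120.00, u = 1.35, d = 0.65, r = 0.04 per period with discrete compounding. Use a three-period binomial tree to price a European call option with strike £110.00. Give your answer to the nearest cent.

Risk-neutral probability p = (1 + 0.04 − 0.65)/(1.35 − 0.65) = 0.3900/0.7000 = 0.5571
Terminal stock prices: S_uuu = 295.2, S_uud = 142.2, S_udd = 68.45, S_ddd = 32.95
Terminal payoffs (S − K): max(185.2, 0) = 185.2, max(32.16, 0) = 32.16, max(-41.55, 0) = 0, max(-77.05, 0) = 0
Node uu (S = 218.7): V_uu = 1/1.04·[0.5571·185.2450 + 0.4429·32.1550] = 112.9308
Node ud (S = 105.3): V_ud = 1/1.04·[0.5571·32.1550 + 0.4429·0.0000] = 17.2259
Node dd (S = 50.7): V_dd = 1/1.04·[0.5571·0.0000 + 0.4429·0.0000] = 0.0000
Node u (S = 162): V_u = 1/1.04·[0.5571·112.9308 + 0.4429·17.2259] = 67.8338
Node d (S = 78): V_d = 1/1.04·[0.5571·17.2259 + 0.4429·0.0000] = 9.2282
Node 0 (S = 120): V_0 = 1/1.04·[0.5571·67.8338 + 0.4429·9.2282] = 40.2691

£40.27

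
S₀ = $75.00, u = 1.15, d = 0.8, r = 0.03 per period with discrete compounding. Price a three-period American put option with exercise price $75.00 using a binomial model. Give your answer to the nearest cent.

Risk-neutral probability p = (1 + 0.03 − 0.8)/(1.15 − 0.8) = 0.2300/0.3500 = 0.6571
Terminal stock prices: S_uuu = 114.1, S_uud = 79.35, S_udd = 55.2, S_ddd = 38.4
Terminal payoffs (K − S): max(-39.07, 0) = 0, max(-4.35, 0) = 0, max(19.8, 0) = 19.8, max(36.6, 0) = 36.6
Node uu (S = 99.19): continuation = 1/1.03·[0.6571·0.0000 + 0.3429·0.0000] = 0.0000; exercise value = 0.0000 ≤ continuation, so V_uu = 0.0000
Node ud (S = 69): continuation = 1/1.03·[0.6571·0.0000 + 0.3429·19.8000] = 6.5908; exercise value = 6.0000 ≤ continuation, so V_ud = 6.5908
Node dd (S = 48): continuation = 1/1.03·[0.6571·19.8000 + 0.3429·36.6000] = 24.8155; exercise value = 27.0000 > continuation, so V_dd = 27.0000 (exercise)
Node u (S = 86.25): continuation = 1/1.03·[0.6571·0.0000 + 0.3429·6.5908] = 2.1939; exercise value = 0.0000 ≤ continuation, so V_u = 2.1939
Node d (S = 60): continuation = 1/1.03·[0.6571·6.5908 + 0.3429·27.0000] = 13.1925; exercise value = 15.0000 > continuation, so V_d = 15.0000 (exercise)
Node 0 (S = 75): continuation = 1/1.03·[0.6571·2.1939 + 0.3429·15.0000] = 6.3928; exercise value = 0.0000 ≤ continuation, so V_0 = 6.3928

$6.39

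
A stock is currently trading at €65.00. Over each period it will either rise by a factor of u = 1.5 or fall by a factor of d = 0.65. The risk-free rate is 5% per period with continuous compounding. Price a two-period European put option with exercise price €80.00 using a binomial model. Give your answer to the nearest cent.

Risk-neutral probability p = (e^0.05 − 0.65)/(1.5 − 0.65) = 0.4013/0.8500 = 0.4721
Terminal stock prices: S_uu = 146.2, S_ud = 63.38, S_dd = 27.46
Terminal payoffs (K − S): max(-66.25, 0) = 0, max(16.62, 0) = 16.62, max(52.54, 0) = 52.54
Node u (S = 97.5): V_u = e^(−0.05)·[0.4721·0.0000 + 0.5279·16.6250] = 8.3486
Node d (S = 42.25): V_d = e^(−0.05)·[0.4721·16.6250 + 0.5279·52.5375] = 33.8484
Node 0 (S = 65): V_0 = e^(−0.05)·[0.4721·8.3486 + 0.5279·33.8484] = 20.7466

€20.75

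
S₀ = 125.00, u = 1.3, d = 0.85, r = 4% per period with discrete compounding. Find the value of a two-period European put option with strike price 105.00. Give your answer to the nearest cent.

Risk-neutral probability p = (1 + 0.04 − 0.85)/(1.3 − 0.85) = 0.1900/0.4500 = 0.4222
Terminal stock prices: S_uu = 211.3, S_ud = 138.1, S_dd = 90.31
Terminal payoffs (K − S): max(-106.3, 0) = 0, max(-33.12, 0) = 0, max(14.69, 0) = 14.69
Node u (S = 162.5): V_u = 1/1.04·[0.4222·0.0000 + 0.5778·0.0000] = 0.0000
Node d (S = 106.2): V_d = 1/1.04·[0.4222·0.0000 + 0.5778·14.6875] = 8.1597
Node 0 (S = 125): V_0 = 1/1.04·[0.4222·0.0000 + 0.5778·8.1597] = 4.5332

4.53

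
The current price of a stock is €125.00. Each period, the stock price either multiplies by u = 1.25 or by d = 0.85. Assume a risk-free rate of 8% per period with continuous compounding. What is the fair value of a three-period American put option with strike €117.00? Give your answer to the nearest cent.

€4.61

Risk-neutral probability p = (e^0.08 − 0.85)/(1.25 − 0.85) = 0.2333/0.4000 = 0.5832
Terminal stock prices: S_uuu = 244.1, S_uud = 166, S_udd = 112.9, S_ddd = 76.77
Terminal payoffs (K − S): max(-127.1, 0) = 0, max(-49.02, 0) = 0, max(4.109, 0) = 4.109, max(40.23, 0) = 40.23
Node uu (S = 195.3): continuation = e^(−0.08)·[0.5832·0.0000 + 0.4168·0.0000] = 0.0000; exercise value = 0.0000 ≤ continuation, so V_uu = 0.0000
Node ud (S = 132.8): continuation = e^(−0.08)·[0.5832·0.0000 + 0.4168·4.1094] = 1.5810; exercise value = 0.0000 ≤ continuation, so V_ud = 1.5810
Node dd (S = 90.31): continuation = e^(−0.08)·[0.5832·4.1094 + 0.4168·40.2344] = 17.6921; exercise value = 26.6875 > continuation, so V_dd = 26.6875 (exercise)
Node u (S = 156.2): continuation = e^(−0.08)·[0.5832·0.0000 + 0.4168·1.5810] = 0.6083; exercise value = 0.0000 ≤ continuation, so V_u = 0.6083
Node d (S = 106.2): continuation = e^(−0.08)·[0.5832·1.5810 + 0.4168·26.6875] = 11.1189; exercise value = 10.7500 ≤ continuation, so V_d = 11.1189
Node 0 (S = 125): continuation = e^(−0.08)·[0.5832·0.6083 + 0.4168·11.1189] = 4.6054; exercise value = 0.0000 ≤ continuation, so V_0 = 4.6054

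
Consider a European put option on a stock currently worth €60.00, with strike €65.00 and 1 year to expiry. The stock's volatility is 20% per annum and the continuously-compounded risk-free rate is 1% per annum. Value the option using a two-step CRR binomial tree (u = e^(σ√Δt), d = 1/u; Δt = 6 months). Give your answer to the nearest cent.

CRR parameters: u = e^(σ√Δt) = e^(0.2·√0.5) = 1.1519, d = 1/u = 0.8681
Per-period rate: rΔt = 0.01·0.5 = 0.005, so R = e^0.005 = 1.0050
Risk-neutral probability p = (e^0.005 − 0.8681)/(1.1519 − 0.8681) = 0.1369/0.2838 = 0.4824
Terminal stock prices: S_uu = 79.61, S_ud = 60, S_dd = 45.22
Terminal payoffs (K − S): max(-14.61, 0) = 0, max(5, 0) = 5, max(19.78, 0) = 19.78
Node u (S = 69.11): V_u = e^(−0.005)·[0.4824·0.0000 + 0.5176·5.0000] = 2.5753
Node d (S = 52.09): V_d = e^(−0.005)·[0.4824·5.0000 + 0.5176·19.7817] = 12.5884
Node 0 (S = 60): V_0 = e^(−0.005)·[0.4824·2.5753 + 0.5176·12.5884] = 7.7197

€7.72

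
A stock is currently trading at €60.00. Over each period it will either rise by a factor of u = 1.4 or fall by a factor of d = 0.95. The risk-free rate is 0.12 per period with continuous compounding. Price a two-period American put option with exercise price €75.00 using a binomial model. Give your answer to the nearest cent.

Risk-neutral probability p = (e^0.12 − 0.95)/(1.4 − 0.95) = 0.1775/0.4500 = 0.3944
Terminal stock prices: S_uu = 117.6, S_ud = 79.8, S_dd = 54.15
Terminal payoffs (K − S): max(-42.6, 0) = 0, max(-4.8, 0) = 0, max(20.85, 0) = 20.85
Node u (S = 84): continuation = e^(−0.12)·[0.3944·0.0000 + 0.6056·0.0000] = 0.0000; exercise value = 0.0000 ≤ continuation, so V_u = 0.0000
Node d (S = 57): continuation = e^(−0.12)·[0.3944·0.0000 + 0.6056·20.8500] = 11.1982; exercise value = 18.0000 > continuation, so V_d = 18.0000 (exercise)
Node 0 (S = 60): continuation = e^(−0.12)·[0.3944·0.0000 + 0.6056·18.0000] = 9.6675; exercise value = 15.0000 > continuation, so V_0 = 15.0000 (exercise)

€15.00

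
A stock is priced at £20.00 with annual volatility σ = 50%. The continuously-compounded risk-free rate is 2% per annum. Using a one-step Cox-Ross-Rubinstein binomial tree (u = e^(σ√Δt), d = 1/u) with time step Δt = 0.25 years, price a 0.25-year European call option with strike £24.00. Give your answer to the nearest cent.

CRR parameters: u = e^(σ√Δt) = e^(0.5·√0.25) = 1.2840, d = 1/u = 0.7788
Per-period rate: rΔt = 0.02·0.25 = 0.005, so R = e^0.005 = 1.0050
Risk-neutral probability p = (e^0.005 − 0.7788)/(1.2840 − 0.7788) = 0.2262/0.5052 = 0.4477
Terminal stock prices: S_u = 25.68, S_d = 15.58
Terminal payoffs (S − K): max(1.681, 0) = 1.681, max(-8.424, 0) = 0
Node 0 (S = 20): V_0 = e^(−0.005)·[0.4477·1.6805 + 0.5523·0.0000] = 0.7487

£0.75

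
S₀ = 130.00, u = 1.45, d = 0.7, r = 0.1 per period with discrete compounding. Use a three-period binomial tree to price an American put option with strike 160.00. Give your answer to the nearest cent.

Risk-neutral probability p = (1 + 0.1 − 0.7)/(1.45 − 0.7) = 0.4000/0.7500 = 0.5333
Terminal stock prices: S_uuu = 396.3, S_uud = 191.3, S_udd = 92.36, S_ddd = 44.59
Terminal payoffs (K − S): max(-236.3, 0) = 0, max(-31.33, 0) = 0, max(67.64, 0) = 67.64, max(115.4, 0) = 115.4
Node uu (S = 273.3): continuation = 1/1.1·[0.5333·0.0000 + 0.4667·0.0000] = 0.0000; exercise value = 0.0000 ≤ continuation, so V_uu = 0.0000
Node ud (S = 131.9): continuation = 1/1.1·[0.5333·0.0000 + 0.4667·67.6350] = 28.6936; exercise value = 28.0500 ≤ continuation, so V_ud = 28.6936
Node dd (S = 63.7): continuation = 1/1.1·[0.5333·67.6350 + 0.4667·115.4100] = 81.7545; exercise value = 96.3000 > continuation, so V_dd = 96.3000 (exercise)
Node u (S = 188.5): continuation = 1/1.1·[0.5333·0.0000 + 0.4667·28.6936] = 12.1731; exercise value = 0.0000 ≤ continuation, so V_u = 12.1731
Node d (S = 91): continuation = 1/1.1·[0.5333·28.6936 + 0.4667·96.3000] = 54.7666; exercise value = 69.0000 > continuation, so V_d = 69.0000 (exercise)
Node 0 (S = 130): continuation = 1/1.1·[0.5333·12.1731 + 0.4667·69.0000] = 35.1748; exercise value = 30.0000 ≤ continuation, so V_0 = 35.1748

35.17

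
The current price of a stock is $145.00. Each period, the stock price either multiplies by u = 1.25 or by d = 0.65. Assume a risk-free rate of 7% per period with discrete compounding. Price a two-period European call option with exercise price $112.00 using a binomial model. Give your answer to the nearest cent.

Risk-neutral probability p = (1 + 0.07 − 0.65)/(1.25 − 0.65) = 0.4200/0.6000 = 0.7000
Terminal stock prices: S_uu = 226.6, S_ud = 117.8, S_dd = 61.26
Terminal payoffs (S − K): max(114.6, 0) = 114.6, max(5.812, 0) = 5.812, max(-50.74, 0) = 0
Node u (S = 181.2): V_u = 1/1.07·[0.7000·114.5625 + 0.3000·5.8125] = 76.5771
Node d (S = 94.25): V_d = 1/1.07·[0.7000·5.8125 + 0.3000·0.0000] = 3.8026
Node 0 (S = 145): V_0 = 1/1.07·[0.7000·76.5771 + 0.3000·3.8026] = 51.1633

$51.16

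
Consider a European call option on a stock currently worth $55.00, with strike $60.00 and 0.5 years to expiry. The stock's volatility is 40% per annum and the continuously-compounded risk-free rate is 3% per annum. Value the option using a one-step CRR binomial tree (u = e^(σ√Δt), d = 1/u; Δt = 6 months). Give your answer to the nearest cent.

CRR parameters: u = e^(σ√Δt) = e^(0.4·√0.5) = 1.3269, d = 1/u = 0.7536
Per-period rate: rΔt = 0.03·0.5 = 0.015, so R = e^0.015 = 1.0151
Risk-neutral probability p = (e^0.015 − 0.7536)/(1.3269 − 0.7536) = 0.2615/0.5733 = 0.4561
Terminal stock prices: S_u = 72.98, S_d = 41.45
Terminal payoffs (S − K): max(12.98, 0) = 12.98, max(-18.55, 0) = 0
Node 0 (S = 55): V_0 = e^(−0.015)·[0.4561·12.9793 + 0.5439·0.0000] = 5.8320

$5.83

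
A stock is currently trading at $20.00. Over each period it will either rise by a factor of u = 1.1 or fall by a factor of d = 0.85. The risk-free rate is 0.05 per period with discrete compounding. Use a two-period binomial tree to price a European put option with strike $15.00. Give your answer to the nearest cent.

$0.02

Risk-neutral probability p = (1 + 0.05 − 0.85)/(1.1 − 0.85) = 0.2000/0.2500 = 0.8000
Terminal stock prices: S_uu = 24.2, S_ud = 18.7, S_dd = 14.45
Terminal payoffs (K − S): max(-9.2, 0) = 0, max(-3.7, 0) = 0, max(0.55, 0) = 0.55
Node u (S = 22): V_u = 1/1.05·[0.8000·0.0000 + 0.2000·0.0000] = 0.0000
Node d (S = 17): V_d = 1/1.05·[0.8000·0.0000 + 0.2000·0.5500] = 0.1048
Node 0 (S = 20): V_0 = 1/1.05·[0.8000·0.0000 + 0.2000·0.1048] = 0.0200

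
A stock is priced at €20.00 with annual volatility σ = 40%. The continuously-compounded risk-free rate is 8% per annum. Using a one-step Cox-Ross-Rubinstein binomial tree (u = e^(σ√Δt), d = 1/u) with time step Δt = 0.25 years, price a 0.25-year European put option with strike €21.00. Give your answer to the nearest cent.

CRR parameters: u = e^(σ√Δt) = e^(0.4·√0.25) = 1.2214, d = 1/u = 0.8187
Per-period rate: rΔt = 0.08·0.25 = 0.02, so R = e^0.02 = 1.0202
Risk-neutral probability p = (e^0.02 − 0.8187)/(1.2214 − 0.8187) = 0.2015/0.4027 = 0.5003
Terminal stock prices: S_u = 24.43, S_d = 16.37
Terminal payoffs (K − S): max(-3.428, 0) = 0, max(4.625, 0) = 4.625
Node 0 (S = 20): V_0 = e^(−0.02)·[0.5003·0.0000 + 0.4997·4.6254] = 2.2654

€2.27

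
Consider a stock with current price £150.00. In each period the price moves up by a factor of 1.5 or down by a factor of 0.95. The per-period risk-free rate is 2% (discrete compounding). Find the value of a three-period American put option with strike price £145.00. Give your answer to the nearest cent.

Risk-neutral probability p = (1 + 0.02 − 0.95)/(1.5 − 0.95) = 0.0700/0.5500 = 0.1273
Terminal stock prices: S_uuu = 506.2, S_uud = 320.6, S_udd = 203.1, S_ddd = 128.6
Terminal payoffs (K − S): max(-361.2, 0) = 0, max(-175.6, 0) = 0, max(-58.06, 0) = 0, max(16.39, 0) = 16.39
Node uu (S = 337.5): continuation = 1/1.02·[0.1273·0.0000 + 0.8727·0.0000] = 0.0000; exercise value = 0.0000 ≤ continuation, so V_uu = 0.0000
Node ud (S = 213.8): continuation = 1/1.02·[0.1273·0.0000 + 0.8727·0.0000] = 0.0000; exercise value = 0.0000 ≤ continuation, so V_ud = 0.0000
Node dd (S = 135.4): continuation = 1/1.02·[0.1273·0.0000 + 0.8727·16.3938] = 14.0267; exercise value = 9.6250 ≤ continuation, so V_dd = 14.0267
Node u (S = 225): continuation = 1/1.02·[0.1273·0.0000 + 0.8727·0.0000] = 0.0000; exercise value = 0.0000 ≤ continuation, so V_u = 0.0000
Node d (S = 142.5): continuation = 1/1.02·[0.1273·0.0000 + 0.8727·14.0267] = 12.0015; exercise value = 2.5000 ≤ continuation, so V_d = 12.0015
Node 0 (S = 150): continuation = 1/1.02·[0.1273·0.0000 + 0.8727·12.0015] = 10.2687; exercise value = 0.0000 ≤ continuation, so V_0 = 10.2687

£10.27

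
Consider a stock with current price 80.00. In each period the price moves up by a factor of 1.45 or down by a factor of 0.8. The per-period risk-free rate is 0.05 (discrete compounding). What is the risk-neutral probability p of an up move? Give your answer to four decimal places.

Risk-neutral probability p = (1 + 0.05 − 0.8)/(1.45 − 0.8) = 0.2500/0.6500 = 0.3846

p = 0.3846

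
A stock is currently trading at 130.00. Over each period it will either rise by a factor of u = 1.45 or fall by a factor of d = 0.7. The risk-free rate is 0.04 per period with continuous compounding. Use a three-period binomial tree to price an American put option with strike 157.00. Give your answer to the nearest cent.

42.35

Risk-neutral probability p = (e^0.04 − 0.7)/(1.45 − 0.7) = 0.3408/0.7500 = 0.4544
Terminal stock prices: S_uuu = 396.3, S_uud = 191.3, S_udd = 92.36, S_ddd = 44.59
Terminal payoffs (K − S): max(-239.3, 0) = 0, max(-34.33, 0) = 0, max(64.64, 0) = 64.64, max(112.4, 0) = 112.4
Node uu (S = 273.3): continuation = e^(−0.04)·[0.4544·0.0000 + 0.5456·0.0000] = 0.0000; exercise value = 0.0000 ≤ continuation, so V_uu = 0.0000
Node ud (S = 131.9): continuation = e^(−0.04)·[0.4544·0.0000 + 0.5456·64.6350] = 33.8812; exercise value = 25.0500 ≤ continuation, so V_ud = 33.8812
Node dd (S = 63.7): continuation = e^(−0.04)·[0.4544·64.6350 + 0.5456·112.4100] = 87.1439; exercise value = 93.3000 > continuation, so V_dd = 93.3000 (exercise)
Node u (S = 188.5): continuation = e^(−0.04)·[0.4544·0.0000 + 0.5456·33.8812] = 17.7603; exercise value = 0.0000 ≤ continuation, so V_u = 17.7603
Node d (S = 91): continuation = e^(−0.04)·[0.4544·33.8812 + 0.5456·93.3000] = 63.6996; exercise value = 66.0000 > continuation, so V_d = 66.0000 (exercise)
Node 0 (S = 130): continuation = e^(−0.04)·[0.4544·17.7603 + 0.5456·66.0000] = 42.3508; exercise value = 27.0000 ≤ continuation, so V_0 = 42.3508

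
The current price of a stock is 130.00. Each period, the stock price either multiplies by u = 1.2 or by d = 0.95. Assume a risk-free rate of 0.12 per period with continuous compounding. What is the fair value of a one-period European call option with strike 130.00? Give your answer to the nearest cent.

Risk-neutral probability p = (e^0.12 − 0.95)/(1.2 − 0.95) = 0.1775/0.2500 = 0.7100
Terminal stock prices: S_u = 156, S_d = 123.5
Terminal payoffs (S − K): max(26, 0) = 26, max(-6.5, 0) = 0
Node 0 (S = 130): V_0 = e^(−0.12)·[0.7100·26.0000 + 0.2900·0.0000] = 16.3723

16.37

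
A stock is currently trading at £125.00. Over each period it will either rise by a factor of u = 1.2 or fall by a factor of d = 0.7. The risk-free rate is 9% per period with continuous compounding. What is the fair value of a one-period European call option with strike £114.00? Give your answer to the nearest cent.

Risk-neutral probability p = (e^0.09 − 0.7)/(1.2 − 0.7) = 0.3942/0.5000 = 0.7883
Terminal stock prices: S_u = 150, S_d = 87.5
Terminal payoffs (S − K): max(36, 0) = 36, max(-26.5, 0) = 0
Node 0 (S = 125): V_0 = e^(−0.09)·[0.7883·36.0000 + 0.2117·0.0000] = 25.9379

£25.94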